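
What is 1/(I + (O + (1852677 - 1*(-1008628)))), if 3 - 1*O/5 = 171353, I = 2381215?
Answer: 1/4385770 ≈ 2.2801e-7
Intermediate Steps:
O = -856750 (O = 15 - 5*171353 = 15 - 856765 = -856750)
1/(I + (O + (1852677 - 1*(-1008628)))) = 1/(2381215 + (-856750 + (1852677 - 1*(-1008628)))) = 1/(2381215 + (-856750 + (1852677 + 1008628))) = 1/(2381215 + (-856750 + 2861305)) = 1/(2381215 + 2004555) = 1/4385770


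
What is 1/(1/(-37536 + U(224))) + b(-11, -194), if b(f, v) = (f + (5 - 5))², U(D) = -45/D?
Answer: -8381005/224 ≈ -37415.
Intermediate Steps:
b(f, v) = f² (b(f, v) = (f + 0)² = f²)
1/(1/(-37536 + U(224))) + b(-11, -194) = 1/(1/(-37536 - 45/224)) + (-11)² = 1/(1/(-37536 - 45*1/224)) + 121 = 1/(1/(-37536 - 45/224)) + 121 = 1/(1/(-8408109/224)) + 121 = 1/(-224/8408109) + 121 = -8408109/224 + 121 = -8381005/224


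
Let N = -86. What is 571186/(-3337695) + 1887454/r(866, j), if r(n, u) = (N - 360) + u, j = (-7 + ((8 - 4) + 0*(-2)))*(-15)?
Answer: -6299974824116/1338415695 ≈ -4707.0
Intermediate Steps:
j = 45 (j = (-7 + (4 + 0))*(-15) = (-7 + 4)*(-15) = -3*(-15) = 45)
r(n, u) = -446 + u (r(n, u) = (-86 - 360) + u = -446 + u)
571186/(-3337695) + 1887454/r(866, j) = 571186/(-3337695) + 1887454/(-446 + 45) = 571186*(-1/3337695) + 1887454/(-401) = -571186/3337695 + 1887454*(-1/401) = -571186/3337695 - 1887454/401 = -6299974824116/1338415695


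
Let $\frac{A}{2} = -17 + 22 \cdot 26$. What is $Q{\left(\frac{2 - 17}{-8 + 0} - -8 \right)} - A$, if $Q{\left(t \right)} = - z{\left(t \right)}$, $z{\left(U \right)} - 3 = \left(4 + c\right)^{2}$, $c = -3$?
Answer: $-1114$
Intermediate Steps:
$z{\left(U \right)} = 4$ ($z{\left(U \right)} = 3 + \left(4 - 3\right)^{2} = 3 + 1^{2} = 3 + 1 = 4$)
$Q{\left(t \right)} = -4$ ($Q{\left(t \right)} = \left(-1\right) 4 = -4$)
$A = 1110$ ($A = 2 \left(-17 + 22 \cdot 26\right) = 2 \left(-17 + 572\right) = 2 \cdot 555 = 1110$)
$Q{\left(\frac{2 - 17}{-8 + 0} - -8 \right)} - A = -4 - 1110 = -1114$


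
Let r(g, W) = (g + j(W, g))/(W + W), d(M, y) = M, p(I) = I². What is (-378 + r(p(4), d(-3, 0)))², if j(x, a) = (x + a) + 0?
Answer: 5276209/36 ≈ 1.4656e+5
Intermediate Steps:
j(x, a) = a + x (j(x, a) = (a + x) + 0 = a + x)
r(g, W) = (W + 2*g)/(2*W) (r(g, W) = (g + (g + W))/(W + W) = (g + (W + g))/((2*W)) = (W + 2*g)*(1/(2*W)) = (W + 2*g)/(2*W))
(-378 + r(p(4), d(-3, 0)))² = (-378 + (4² + (½)*(-3))/(-3))² = (-378 - (16 - 3/2)/3)² = (-378 - ⅓*29/2)² = (-378 - 29/6)² = (-2297/6)² = 5276209/36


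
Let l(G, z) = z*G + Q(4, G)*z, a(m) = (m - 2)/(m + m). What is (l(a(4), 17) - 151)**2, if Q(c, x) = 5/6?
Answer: 2531281/144 ≈ 17578.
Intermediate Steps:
Q(c, x) = 5/6 (Q(c, x) = 5*(1/6) = 5/6)
a(m) = (-2 + m)/(2*m) (a(m) = (-2 + m)/((2*m)) = (-2 + m)*(1/(2*m)) = (-2 + m)/(2*m))
l(G, z) = 5*z/6 + G*z (l(G, z) = z*G + 5*z/6 = G*z + 5*z/6 = 5*z/6 + G*z)
(l(a(4), 17) - 151)**2 = ((1/6)*17*(5 + 6*((1/2)*(-2 + 4)/4)) - 151)**2 = ((1/6)*17*(5 + 6*((1/2)*(1/4)*2)) - 151)**2 = ((1/6)*17*(5 + 6*(1/4)) - 151)**2 = ((1/6)*17*(5 + 3/2) - 151)**2 = ((1/6)*17*(13/2) - 151)**2 = (221/12 - 151)**2 = (-1591/12)**2 = 2531281/144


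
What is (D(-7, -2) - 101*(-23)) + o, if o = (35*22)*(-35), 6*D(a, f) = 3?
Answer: -49253/2 ≈ -24627.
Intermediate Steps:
D(a, f) = ½ (D(a, f) = (⅙)*3 = ½)
o = -26950 (o = 770*(-35) = -26950)
(D(-7, -2) - 101*(-23)) + o = (½ - 101*(-23)) - 26950 = (½ + 2323) - 26950 = 4647/2 - 26950 = -49253/2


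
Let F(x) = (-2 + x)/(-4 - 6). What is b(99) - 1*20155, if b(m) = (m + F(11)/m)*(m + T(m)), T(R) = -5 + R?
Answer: -115473/110 ≈ -1049.8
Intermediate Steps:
F(x) = 1/5 - x/10 (F(x) = (-2 + x)/(-10) = (-2 + x)*(-1/10) = 1/5 - x/10)
b(m) = (-5 + 2*m)*(m - 9/(10*m)) (b(m) = (m + (1/5 - 1/10*11)/m)*(m + (-5 + m)) = (m + (1/5 - 11/10)/m)*(-5 + 2*m) = (m - 9/(10*m))*(-5 + 2*m) = (-5 + 2*m)*(m - 9/(10*m)))
b(99) - 1*20155 = (-9/5 - 5*99 + 2*99**2 + (9/2)/99) - 1*20155 = (-9/5 - 495 + 2*9801 + (9/2)*(1/99)) - 20155 = (-9/5 - 495 + 19602 + 1/22) - 20155 = 2101577/110 - 20155 = -115473/110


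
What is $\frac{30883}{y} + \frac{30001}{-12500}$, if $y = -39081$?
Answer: $- \frac{1558506581}{488512500} \approx -3.1903$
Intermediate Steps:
$\frac{30883}{y} + \frac{30001}{-12500} = \frac{30883}{-39081} + \frac{30001}{-12500} = 30883 \left(- \frac{1}{39081}\right) + 30001 \left(- \frac{1}{12500}\right) = - \frac{30883}{39081} - \frac{30001}{12500} = - \frac{1558506581}{488512500}$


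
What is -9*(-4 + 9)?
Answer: -45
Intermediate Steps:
-9*(-4 + 9) = -9*5 = -45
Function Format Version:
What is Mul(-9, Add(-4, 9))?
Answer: -45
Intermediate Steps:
Mul(-9, Add(-4, 9)) = Mul(-9, 5) = -45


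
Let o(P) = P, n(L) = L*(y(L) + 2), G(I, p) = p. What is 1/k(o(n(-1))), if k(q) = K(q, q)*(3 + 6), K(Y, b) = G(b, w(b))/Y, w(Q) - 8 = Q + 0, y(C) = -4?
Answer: 1/45 ≈ 0.022222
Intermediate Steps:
w(Q) = 8 + Q (w(Q) = 8 + (Q + 0) = 8 + Q)
n(L) = -2*L (n(L) = L*(-4 + 2) = L*(-2) = -2*L)
K(Y, b) = (8 + b)/Y
k(q) = 9*(8 + q)/q (k(q) = ((8 + q)/q)*(3 + 6) = ((8 + q)/q)*9 = 9*(8 + q)/q)
1/k(o(n(-1))) = 1/(9 + 72/((-2*(-1)))) = 1/(9 + 72/2) = 1/(9 + 72*(½)) = 1/(9 + 36) = 1/45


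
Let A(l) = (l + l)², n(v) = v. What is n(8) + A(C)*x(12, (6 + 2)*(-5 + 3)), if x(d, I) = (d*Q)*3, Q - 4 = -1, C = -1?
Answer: 440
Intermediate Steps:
Q = 3 (Q = 4 - 1 = 3)
x(d, I) = 9*d (x(d, I) = (d*3)*3 = (3*d)*3 = 9*d)
A(l) = 4*l² (A(l) = (2*l)² = 4*l²)
n(8) + A(C)*x(12, (6 + 2)*(-5 + 3)) = 8 + (4*(-1)²)*(9*12) = 8 + (4*1)*108 = 8 + 4*108 = 8 + 432 = 440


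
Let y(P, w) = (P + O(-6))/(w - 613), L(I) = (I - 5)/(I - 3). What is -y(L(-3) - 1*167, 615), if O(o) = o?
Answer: 515/6 ≈ 85.833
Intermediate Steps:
L(I) = (-5 + I)/(-3 + I)
y(P, w) = (-6 + P)/(-613 + w) (y(P, w) = (P - 6)/(w - 613) = (-6 + P)/(-613 + w))
-y(L(-3) - 1*167, 615) = -(-6 + ((-5 - 3)/(-3 - 3) - 1*167))/(-613 + 615) = -(-6 + (-8/(-6) - 167))/2 = -(-6 + (-⅙*(-8) - 167))/2 = -(-6 + (4/3 - 167))/2 = -(-6 - 497/3)/2 = -(-515)/(2*3) = -1*(-515/6) = 515/6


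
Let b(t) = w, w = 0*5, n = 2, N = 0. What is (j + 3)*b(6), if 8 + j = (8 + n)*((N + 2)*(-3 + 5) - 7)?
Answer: 0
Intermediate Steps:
w = 0
b(t) = 0
j = -38 (j = -8 + (8 + 2)*((0 + 2)*(-3 + 5) - 7) = -8 + 10*(2*2 - 7) = -8 + 10*(4 - 7) = -8 + 10*(-3) = -8 - 30 = -38)
(j + 3)*b(6) = (-38 + 3)*0 = -35*0 = 0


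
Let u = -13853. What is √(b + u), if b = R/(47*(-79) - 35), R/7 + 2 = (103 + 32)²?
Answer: I*√48769542885/1874 ≈ 117.84*I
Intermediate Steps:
R = 127561 (R = -14 + 7*(103 + 32)² = -14 + 7*135² = -14 + 7*18225 = -14 + 127575 = 127561)
b = -127561/3748 (b = 127561/(47*(-79) - 35) = 127561/(-3713 - 35) = 127561/(-3748) = 127561*(-1/3748) = -127561/3748 ≈ -34.034)
√(b + u) = √(-127561/3748 - 13853) = √(-52048605/3748) = I*√48769542885/1874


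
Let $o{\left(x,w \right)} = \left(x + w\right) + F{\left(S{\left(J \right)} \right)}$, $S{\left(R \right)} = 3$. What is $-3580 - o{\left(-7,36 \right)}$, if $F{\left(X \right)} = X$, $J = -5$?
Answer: $-3612$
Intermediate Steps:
$o{\left(x,w \right)} = 3 + w + x$ ($o{\left(x,w \right)} = \left(x + w\right) + 3 = \left(w + x\right) + 3 = 3 + w + x$)
$-3580 - o{\left(-7,36 \right)} = -3580 - \left(3 + 36 - 7\right) = -3580 - 32 = -3612$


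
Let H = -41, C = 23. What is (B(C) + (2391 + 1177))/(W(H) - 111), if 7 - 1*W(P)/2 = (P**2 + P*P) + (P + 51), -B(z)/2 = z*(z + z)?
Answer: -1452/6841 ≈ -0.21225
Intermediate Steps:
B(z) = -4*z**2 (B(z) = -2*z*(z + z) = -2*z*2*z = -4*z**2)
W(P) = -88 - 4*P**2 - 2*P (W(P) = 14 - 2*((P**2 + P*P) + (P + 51)) = 14 - 2*((P**2 + P**2) + (51 + P)) = 14 - 2*(2*P**2 + (51 + P)) = 14 - 2*(51 + P + 2*P**2) = 14 + (-102 - 4*P**2 - 2*P) = -88 - 4*P**2 - 2*P)
(B(C) + (2391 + 1177))/(W(H) - 111) = (-4*23**2 + (2391 + 1177))/((-88 - 4*(-41)**2 - 2*(-41)) - 111) = (-4*529 + 3568)/((-88 - 4*1681 + 82) - 111) = (-2116 + 3568)/((-88 - 6724 + 82) - 111) = 1452/(-6730 - 111) = 1452/(-6841) = 1452*(-1/6841) = -1452/6841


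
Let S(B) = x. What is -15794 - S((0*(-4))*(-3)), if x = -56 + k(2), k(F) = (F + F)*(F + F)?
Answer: -15754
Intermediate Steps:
k(F) = 4*F² (k(F) = (2*F)*(2*F) = 4*F²)
x = -40 (x = -56 + 4*2² = -56 + 4*4 = -56 + 16 = -40)
S(B) = -40
-15794 - S((0*(-4))*(-3)) = -15794 - 1*(-40) = -15794 + 40 = -15754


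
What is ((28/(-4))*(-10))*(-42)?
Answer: -2940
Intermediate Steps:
((28/(-4))*(-10))*(-42) = ((28*(-¼))*(-10))*(-42) = -7*(-10)*(-42) = 70*(-42) = -2940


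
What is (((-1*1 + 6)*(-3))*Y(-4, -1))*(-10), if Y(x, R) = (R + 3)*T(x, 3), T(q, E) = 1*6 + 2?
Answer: 2400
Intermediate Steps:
T(q, E) = 8 (T(q, E) = 6 + 2 = 8)
Y(x, R) = 24 + 8*R (Y(x, R) = (R + 3)*8 = (3 + R)*8 = 24 + 8*R)
(((-1*1 + 6)*(-3))*Y(-4, -1))*(-10) = (((-1*1 + 6)*(-3))*(24 + 8*(-1)))*(-10) = (((-1 + 6)*(-3))*(24 - 8))*(-10) = ((5*(-3))*16)*(-10) = -15*16*(-10) = -240*(-10) = 2400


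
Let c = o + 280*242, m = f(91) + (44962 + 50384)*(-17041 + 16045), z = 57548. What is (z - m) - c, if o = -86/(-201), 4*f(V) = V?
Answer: 76343322181/804 ≈ 9.4954e+7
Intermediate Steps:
f(V) = V/4
o = 86/201 (o = -86*(-1/201) = 86/201 ≈ 0.42786)
m = -379858373/4 (m = (¼)*91 + (44962 + 50384)*(-17041 + 16045) = 91/4 + 95346*(-996) = 91/4 - 94964616 = -379858373/4 ≈ -9.4965e+7)
c = 13619846/201 (c = 86/201 + 280*242 = 86/201 + 67760 = 13619846/201 ≈ 67760.)
(z - m) - c = (57548 - 1*(-379858373/4)) - 1*13619846/201 = (57548 + 379858373/4) - 13619846/201 = 380088565/4 - 13619846/201 = 76343322181/804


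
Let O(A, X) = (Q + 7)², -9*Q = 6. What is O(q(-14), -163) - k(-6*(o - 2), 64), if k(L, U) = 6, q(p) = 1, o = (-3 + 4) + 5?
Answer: 307/9 ≈ 34.111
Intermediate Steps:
Q = -⅔ (Q = -⅑*6 = -⅔ ≈ -0.66667)
o = 6 (o = 1 + 5 = 6)
O(A, X) = 361/9 (O(A, X) = (-⅔ + 7)² = (19/3)² = 361/9)
O(q(-14), -163) - k(-6*(o - 2), 64) = 361/9 - 1*6 = 361/9 - 6 = 307/9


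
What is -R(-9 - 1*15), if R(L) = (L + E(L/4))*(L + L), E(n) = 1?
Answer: -1104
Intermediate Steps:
R(L) = 2*L*(1 + L) (R(L) = (L + 1)*(L + L) = (1 + L)*(2*L) = 2*L*(1 + L))
-R(-9 - 1*15) = -2*(-9 - 1*15)*(1 + (-9 - 1*15)) = -2*(-9 - 15)*(1 + (-9 - 15)) = -2*(-24)*(1 - 24) = -2*(-24)*(-23) = -1*1104 = -1104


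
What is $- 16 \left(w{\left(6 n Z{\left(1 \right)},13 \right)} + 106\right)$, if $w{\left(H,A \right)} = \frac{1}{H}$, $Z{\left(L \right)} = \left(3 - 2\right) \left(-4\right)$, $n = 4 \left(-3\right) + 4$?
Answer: $- \frac{20353}{12} \approx -1696.1$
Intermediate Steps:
$n = -8$ ($n = -12 + 4 = -8$)
$Z{\left(L \right)} = -4$ ($Z{\left(L \right)} = 1 \left(-4\right) = -4$)
$- 16 \left(w{\left(6 n Z{\left(1 \right)},13 \right)} + 106\right) = - 16 \left(\frac{1}{6 \left(-8\right) \left(-4\right)} + 106\right) = - 16 \left(\frac{1}{\left(-48\right) \left(-4\right)} + 106\right) = - 16 \left(\frac{1}{192} + 106\right) = \left(-16\right) \frac{20353}{192} = - \frac{20353}{12}$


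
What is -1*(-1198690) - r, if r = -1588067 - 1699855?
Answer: 4486612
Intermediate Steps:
r = -3287922
-1*(-1198690) - r = -1*(-1198690) - 1*(-3287922) = 1198690 + 3287922 = 4486612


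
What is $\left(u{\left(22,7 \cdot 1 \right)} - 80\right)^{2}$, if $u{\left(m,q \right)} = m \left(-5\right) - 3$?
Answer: $37249$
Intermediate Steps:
$u{\left(m,q \right)} = -3 - 5 m$ ($u{\left(m,q \right)} = - 5 m - 3 = -3 - 5 m$)
$\left(u{\left(22,7 \cdot 1 \right)} - 80\right)^{2} = \left(\left(-3 - 110\right) - 80\right)^{2} = \left(-113 - 80\right)^{2} = \left(-193\right)^{2} = 37249$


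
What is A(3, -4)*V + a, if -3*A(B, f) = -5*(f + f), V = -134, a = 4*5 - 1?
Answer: 5417/3 ≈ 1805.7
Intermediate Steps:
a = 19 (a = 20 - 1 = 19)
A(B, f) = 10*f/3 (A(B, f) = -(-5)*(f + f)/3 = -(-5)*2*f/3 = -(-10)*f/3 = 10*f/3)
A(3, -4)*V + a = ((10/3)*(-4))*(-134) + 19 = -40/3*(-134) + 19 = 5360/3 + 19 = 5417/3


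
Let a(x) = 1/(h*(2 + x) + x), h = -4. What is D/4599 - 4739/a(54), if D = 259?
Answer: 529298947/657 ≈ 8.0563e+5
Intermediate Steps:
a(x) = 1/(-8 - 3*x) (a(x) = 1/(-4*(2 + x) + x) = 1/((-8 - 4*x) + x) = 1/(-8 - 3*x))
D/4599 - 4739/a(54) = 259/4599 - 4739/((-1/(8 + 3*54))) = 259*(1/4599) - 4739/((-1/(8 + 162))) = 37/657 - 4739/((-1/170)) = 37/657 - 4739/((-1*1/170)) = 37/657 - 4739/(-1/170) = 37/657 - 4739*(-170) = 37/657 + 805630 = 529298947/657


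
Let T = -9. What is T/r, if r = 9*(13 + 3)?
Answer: -1/16 ≈ -0.062500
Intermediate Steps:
r = 144 (r = 9*16 = 144)
T/r = -9/144 = -9*1/144 = -1/16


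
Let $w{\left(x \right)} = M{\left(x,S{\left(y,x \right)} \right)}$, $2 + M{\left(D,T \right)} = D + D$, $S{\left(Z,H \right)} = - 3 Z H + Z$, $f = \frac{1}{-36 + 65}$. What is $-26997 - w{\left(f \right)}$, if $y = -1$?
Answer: $- \frac{782857}{29} \approx -26995.0$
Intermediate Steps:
$f = \frac{1}{29} \approx 0.034483$
$S{\left(Z,H \right)} = Z - 3 H Z$ ($S{\left(Z,H \right)} = - 3 H Z + Z = Z - 3 H Z$)
$M{\left(D,T \right)} = -2 + 2 D$ ($M{\left(D,T \right)} = -2 + \left(D + D\right) = -2 + 2 D$)
$w{\left(x \right)} = -2 + 2 x$
$-26997 - w{\left(f \right)} = -26997 - \left(-2 + 2 \cdot \frac{1}{29}\right) = -26997 - \left(-2 + \frac{2}{29}\right) = -26997 - - \frac{56}{29} = -26997 + \frac{56}{29} = - \frac{782857}{29}$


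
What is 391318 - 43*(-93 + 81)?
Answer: 391834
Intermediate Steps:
391318 - 43*(-93 + 81) = 391318 - 43*(-12) = 391318 + 516 = 391834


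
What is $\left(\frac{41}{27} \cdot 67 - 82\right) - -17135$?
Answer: $\frac{463178}{27} \approx 17155.0$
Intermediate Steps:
$\left(\frac{41}{27} \cdot 67 - 82\right) - -17135 = \left(41 \cdot \frac{1}{27} \cdot 67 - 82\right) + 17135 = \left(\frac{41}{27} \cdot 67 - 82\right) + 17135 = \left(\frac{2747}{27} - 82\right) + 17135 = \frac{533}{27} + 17135 = \frac{463178}{27}$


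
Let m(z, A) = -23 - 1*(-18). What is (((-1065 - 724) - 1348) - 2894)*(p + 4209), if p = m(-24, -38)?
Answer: -25354324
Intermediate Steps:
m(z, A) = -5 (m(z, A) = -23 + 18 = -5)
p = -5
(((-1065 - 724) - 1348) - 2894)*(p + 4209) = (((-1065 - 724) - 1348) - 2894)*(-5 + 4209) = ((-1789 - 1348) - 2894)*4204 = (-3137 - 2894)*4204 = -6031*4204 = -25354324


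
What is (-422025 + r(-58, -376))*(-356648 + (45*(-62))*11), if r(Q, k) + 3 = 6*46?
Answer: 163360576176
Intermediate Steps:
r(Q, k) = 273 (r(Q, k) = -3 + 6*46 = -3 + 276 = 273)
(-422025 + r(-58, -376))*(-356648 + (45*(-62))*11) = (-422025 + 273)*(-356648 + (45*(-62))*11) = -421752*(-356648 - 2790*11) = -421752*(-356648 - 30690) = -421752*(-387338) = 163360576176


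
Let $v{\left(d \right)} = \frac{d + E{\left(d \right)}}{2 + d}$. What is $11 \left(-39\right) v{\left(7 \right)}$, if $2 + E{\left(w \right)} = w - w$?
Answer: $- \frac{715}{3} \approx -238.33$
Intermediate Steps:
$E{\left(w \right)} = -2$ ($E{\left(w \right)} = -2 + \left(w - w\right) = -2 + 0 = -2$)
$v{\left(d \right)} = \frac{-2 + d}{2 + d}$ ($v{\left(d \right)} = \frac{d - 2}{2 + d} = \frac{-2 + d}{2 + d}$)
$11 \left(-39\right) v{\left(7 \right)} = 11 \left(-39\right) \frac{-2 + 7}{2 + 7} = - 429 \cdot \frac{1}{9} \cdot 5 = \left(-429\right) \frac{5}{9} = - \frac{715}{3}$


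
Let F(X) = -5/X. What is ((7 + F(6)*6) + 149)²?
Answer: 22801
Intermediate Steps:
((7 + F(6)*6) + 149)² = ((7 - 5/6*6) + 149)² = ((7 - 5*⅙*6) + 149)² = ((7 - ⅚*6) + 149)² = ((7 - 5) + 149)² = (2 + 149)² = 151² = 22801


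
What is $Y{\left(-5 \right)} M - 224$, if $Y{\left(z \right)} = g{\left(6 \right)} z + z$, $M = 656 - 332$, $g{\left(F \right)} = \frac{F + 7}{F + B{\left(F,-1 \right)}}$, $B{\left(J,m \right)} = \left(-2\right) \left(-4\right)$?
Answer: $- \frac{23438}{7} \approx -3348.3$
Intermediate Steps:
$B{\left(J,m \right)} = 8$
$g{\left(F \right)} = \frac{7 + F}{8 + F}$ ($g{\left(F \right)} = \frac{F + 7}{F + 8} = \frac{7 + F}{8 + F}$)
$M = 324$ ($M = 656 - 332 = 324$)
$Y{\left(z \right)} = \frac{27 z}{14}$ ($Y{\left(z \right)} = \frac{7 + 6}{8 + 6} z + z = \frac{1}{14} \cdot 13 z + z = \frac{13 z}{14} + z = \frac{27 z}{14}$)
$Y{\left(-5 \right)} M - 224 = \frac{27}{14} \left(-5\right) 324 - 224 = \left(- \frac{135}{14}\right) 324 - 224 = - \frac{21870}{7} - 224 = - \frac{23438}{7}$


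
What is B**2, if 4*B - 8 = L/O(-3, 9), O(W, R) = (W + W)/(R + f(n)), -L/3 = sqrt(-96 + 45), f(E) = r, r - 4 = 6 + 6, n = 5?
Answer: -31619/64 + 25*I*sqrt(51)/2 ≈ -494.05 + 89.268*I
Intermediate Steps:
r = 16 (r = 4 + (6 + 6) = 4 + 12 = 16)
f(E) = 16
L = -3*I*sqrt(51) (L = -3*sqrt(-96 + 45) = -3*I*sqrt(51) ≈ -21.424*I)
O(W, R) = 2*W/(16 + R) (O(W, R) = (W + W)/(R + 16) = (2*W)/(16 + R) = 2*W/(16 + R))
B = 2 + 25*I*sqrt(51)/8 (B = 2 + ((-3*I*sqrt(51))/((2*(-3)/(16 + 9))))/4 = 2 + ((-3*I*sqrt(51))/((2*(-3)/25)))/4 = 2 + ((-3*I*sqrt(51))/((2*(-3)*(1/25))))/4 = 2 + ((-3*I*sqrt(51))/(-6/25))/4 = 2 + (-3*I*sqrt(51)*(-25/6))/4 = 2 + (25*I*sqrt(51)/2)/4 = 2 + 25*I*sqrt(51)/8 ≈ 2.0 + 22.317*I)
B**2 = (2 + 25*I*sqrt(51)/8)**2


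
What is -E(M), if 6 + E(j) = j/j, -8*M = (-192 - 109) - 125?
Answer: 5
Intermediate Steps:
M = 213/4 (M = -((-192 - 109) - 125)/8 = -(-301 - 125)/8 = -⅛*(-426) = 213/4 ≈ 53.250)
E(j) = -5 (E(j) = -6 + j/j = -6 + 1 = -5)
-E(M) = -1*(-5) = 5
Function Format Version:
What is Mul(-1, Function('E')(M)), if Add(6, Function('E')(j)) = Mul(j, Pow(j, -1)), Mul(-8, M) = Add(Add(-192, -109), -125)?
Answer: 5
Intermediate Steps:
M = Rational(213, 4) (M = Mul(Rational(-1, 8), Add(Add(-192, -109), -125)) = Mul(Rational(-1, 8), Add(-301, -125)) = Mul(Rational(-1, 8), -426) = Rational(213, 4) ≈ 53.250)
Function('E')(j) = -5 (Function('E')(j) = Add(-6, Mul(j, Pow(j, -1))) = Add(-6, 1) = -5)
Mul(-1, Function('E')(M)) = Mul(-1, -5) = 5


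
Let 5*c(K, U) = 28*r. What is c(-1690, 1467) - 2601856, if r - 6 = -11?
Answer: -2601884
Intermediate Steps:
r = -5 (r = 6 - 11 = -5)
c(K, U) = -28 (c(K, U) = (28*(-5))/5 = (⅕)*(-140) = -28)
c(-1690, 1467) - 2601856 = -28 - 2601856 = -2601884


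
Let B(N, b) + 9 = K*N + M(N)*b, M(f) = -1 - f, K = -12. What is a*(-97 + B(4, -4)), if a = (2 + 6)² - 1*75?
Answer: 1474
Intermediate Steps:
B(N, b) = -9 - 12*N + b*(-1 - N) (B(N, b) = -9 + (-12*N + (-1 - N)*b) = -9 + (-12*N + b*(-1 - N)) = -9 - 12*N + b*(-1 - N))
a = -11 (a = 8² - 75 = 64 - 75 = -11)
a*(-97 + B(4, -4)) = -11*(-97 + (-9 - 12*4 - 1*(-4)*(1 + 4))) = -11*(-97 + (-9 - 48 - 1*(-4)*5)) = -11*(-97 + (-9 - 48 + 20)) = -11*(-97 - 37) = -11*(-134) = 1474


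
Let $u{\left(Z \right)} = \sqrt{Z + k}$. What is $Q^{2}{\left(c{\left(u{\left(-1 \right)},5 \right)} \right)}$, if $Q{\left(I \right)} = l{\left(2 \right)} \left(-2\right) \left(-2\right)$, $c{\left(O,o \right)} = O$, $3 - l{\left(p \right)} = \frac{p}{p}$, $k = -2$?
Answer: $64$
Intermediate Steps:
$l{\left(p \right)} = 2$ ($l{\left(p \right)} = 3 - \frac{p}{p} = 3 - 1 = 2$)
$u{\left(Z \right)} = \sqrt{-2 + Z}$ ($u{\left(Z \right)} = \sqrt{Z - 2} = \sqrt{-2 + Z}$)
$Q{\left(I \right)} = 8$ ($Q{\left(I \right)} = 2 \left(-2\right) \left(-2\right) = \left(-4\right) \left(-2\right) = 8$)
$Q^{2}{\left(c{\left(u{\left(-1 \right)},5 \right)} \right)} = 8^{2} = 64$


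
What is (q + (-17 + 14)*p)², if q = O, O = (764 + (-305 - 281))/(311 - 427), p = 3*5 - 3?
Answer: 4739329/3364 ≈ 1408.8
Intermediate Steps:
p = 12 (p = 15 - 3 = 12)
O = -89/58 (O = (764 - 586)/(-116) = 178*(-1/116) = -89/58 ≈ -1.5345)
q = -89/58 ≈ -1.5345
(q + (-17 + 14)*p)² = (-89/58 + (-17 + 14)*12)² = (-89/58 - 3*12)² = (-89/58 - 36)² = (-2177/58)² = 4739329/3364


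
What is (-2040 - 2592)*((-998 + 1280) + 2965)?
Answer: -15040104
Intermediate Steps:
(-2040 - 2592)*((-998 + 1280) + 2965) = -4632*(282 + 2965) = -4632*3247 = -15040104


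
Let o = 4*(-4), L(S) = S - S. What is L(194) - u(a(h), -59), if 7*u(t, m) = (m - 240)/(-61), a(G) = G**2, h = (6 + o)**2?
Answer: -299/427 ≈ -0.70023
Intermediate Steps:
L(S) = 0
o = -16
h = 100 (h = (6 - 16)**2 = (-10)**2 = 100)
u(t, m) = 240/427 - m/427 (u(t, m) = ((m - 240)/(-61))/7 = ((-240 + m)*(-1/61))/7 = (240/61 - m/61)/7 = 240/427 - m/427)
L(194) - u(a(h), -59) = 0 - (240/427 - 1/427*(-59)) = 0 - (240/427 + 59/427) = 0 - 1*299/427 = 0 - 299/427 = -299/427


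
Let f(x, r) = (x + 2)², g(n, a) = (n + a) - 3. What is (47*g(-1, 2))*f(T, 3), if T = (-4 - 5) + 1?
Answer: -3384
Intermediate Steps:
T = -8 (T = -9 + 1 = -8)
g(n, a) = -3 + a + n (g(n, a) = (a + n) - 3 = -3 + a + n)
f(x, r) = (2 + x)²
(47*g(-1, 2))*f(T, 3) = (47*(-3 + 2 - 1))*(2 - 8)² = (47*(-2))*(-6)² = -94*36 = -3384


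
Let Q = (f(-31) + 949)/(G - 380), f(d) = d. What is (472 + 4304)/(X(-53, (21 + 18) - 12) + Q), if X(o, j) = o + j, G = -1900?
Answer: -1814880/10033 ≈ -180.89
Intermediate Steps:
X(o, j) = j + o
Q = -153/380 (Q = (-31 + 949)/(-1900 - 380) = 918/(-2280) = 918*(-1/2280) = -153/380 ≈ -0.40263)
(472 + 4304)/(X(-53, (21 + 18) - 12) + Q) = (472 + 4304)/((((21 + 18) - 12) - 53) - 153/380) = 4776/(((39 - 12) - 53) - 153/380) = 4776/((27 - 53) - 153/380) = 4776/(-26 - 153/380) = 4776/(-10033/380) = 4776*(-380/10033) = -1814880/10033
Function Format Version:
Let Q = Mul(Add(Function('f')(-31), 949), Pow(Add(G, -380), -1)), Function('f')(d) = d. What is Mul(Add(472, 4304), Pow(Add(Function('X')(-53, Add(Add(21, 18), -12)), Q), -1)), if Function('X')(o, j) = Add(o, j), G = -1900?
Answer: Rational(-1814880, 10033) ≈ -180.89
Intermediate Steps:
Function('X')(o, j) = Add(j, o)
Q = Rational(-153, 380) (Q = Mul(Add(-31, 949), Pow(Add(-1900, -380), -1)) = Mul(918, Pow(-2280, -1)) = Mul(918, Rational(-1, 2280)) = Rational(-153, 380) ≈ -0.40263)
Mul(Add(472, 4304), Pow(Add(Function('X')(-53, Add(Add(21, 18), -12)), Q), -1)) = Mul(Add(472, 4304), Pow(Add(Add(Add(Add(21, 18), -12), -53), Rational(-153, 380)), -1)) = Mul(4776, Pow(Add(Add(Add(39, -12), -53), Rational(-153, 380)), -1)) = Mul(4776, Pow(Add(Add(27, -53), Rational(-153, 380)), -1)) = Mul(4776, Pow(Add(-26, Rational(-153, 380)), -1)) = Mul(4776, Pow(Rational(-10033, 380), -1)) = Mul(4776, Rational(-380, 10033)) = Rational(-1814880, 10033)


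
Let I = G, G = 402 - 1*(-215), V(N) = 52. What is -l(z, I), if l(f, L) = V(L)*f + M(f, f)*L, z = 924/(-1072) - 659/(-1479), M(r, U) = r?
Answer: 36803251/132124 ≈ 278.55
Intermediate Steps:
G = 617 (G = 402 + 215 = 617)
I = 617
z = -165037/396372 (z = 924*(-1/1072) - 659*(-1/1479) = -231/268 + 659/1479 = -165037/396372 ≈ -0.41637)
l(f, L) = 52*f + L*f (l(f, L) = 52*f + f*L = 52*f + L*f)
-l(z, I) = -(-165037)*(52 + 617)/396372 = -(-165037)*669/396372 = -1*(-36803251/132124) = 36803251/132124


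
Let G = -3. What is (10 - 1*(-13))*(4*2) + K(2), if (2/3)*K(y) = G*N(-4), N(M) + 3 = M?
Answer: 431/2 ≈ 215.50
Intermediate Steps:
N(M) = -3 + M
K(y) = 63/2 (K(y) = 3*(-3*(-3 - 4))/2 = 3*(-3*(-7))/2 = (3/2)*21 = 63/2)
(10 - 1*(-13))*(4*2) + K(2) = (10 - 1*(-13))*(4*2) + 63/2 = (10 + 13)*8 + 63/2 = 23*8 + 63/2 = 184 + 63/2 = 431/2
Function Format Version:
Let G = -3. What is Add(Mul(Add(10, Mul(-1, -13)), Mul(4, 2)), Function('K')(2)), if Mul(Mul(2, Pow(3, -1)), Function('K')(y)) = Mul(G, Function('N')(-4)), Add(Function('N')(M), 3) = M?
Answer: Rational(431, 2) ≈ 215.50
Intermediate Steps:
Function('N')(M) = Add(-3, M)
Function('K')(y) = Rational(63, 2) (Function('K')(y) = Mul(Rational(3, 2), Mul(-3, Add(-3, -4))) = Mul(Rational(3, 2), Mul(-3, -7)) = Mul(Rational(3, 2), 21) = Rational(63, 2))
Add(Mul(Add(10, Mul(-1, -13)), Mul(4, 2)), Function('K')(2)) = Add(Mul(Add(10, Mul(-1, -13)), Mul(4, 2)), Rational(63, 2)) = Add(Mul(Add(10, 13), 8), Rational(63, 2)) = Add(Mul(23, 8), Rational(63, 2)) = Add(184, Rational(63, 2)) = Rational(431, 2)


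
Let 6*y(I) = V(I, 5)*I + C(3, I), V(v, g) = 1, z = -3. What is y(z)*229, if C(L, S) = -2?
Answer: -1145/6 ≈ -190.83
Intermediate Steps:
y(I) = -⅓ + I/6 (y(I) = (1*I - 2)/6 = (I - 2)/6 = (-2 + I)/6 = -⅓ + I/6)
y(z)*229 = (-⅓ + (⅙)*(-3))*229 = (-⅓ - ½)*229 = -⅚*229 = -1145/6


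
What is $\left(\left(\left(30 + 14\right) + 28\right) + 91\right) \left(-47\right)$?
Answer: $-7661$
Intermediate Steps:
$\left(\left(\left(30 + 14\right) + 28\right) + 91\right) \left(-47\right) = \left(\left(44 + 28\right) + 91\right) \left(-47\right) = \left(72 + 91\right) \left(-47\right) = 163 \left(-47\right) = -7661$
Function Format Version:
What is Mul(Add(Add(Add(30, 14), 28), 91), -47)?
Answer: -7661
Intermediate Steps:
Mul(Add(Add(Add(30, 14), 28), 91), -47) = Mul(Add(Add(44, 28), 91), -47) = Mul(Add(72, 91), -47) = Mul(163, -47) = -7661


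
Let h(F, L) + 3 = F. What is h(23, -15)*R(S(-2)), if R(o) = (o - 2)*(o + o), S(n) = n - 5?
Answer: 2520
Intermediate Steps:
S(n) = -5 + n
R(o) = 2*o*(-2 + o) (R(o) = (-2 + o)*(2*o) = 2*o*(-2 + o))
h(F, L) = -3 + F
h(23, -15)*R(S(-2)) = (-3 + 23)*(2*(-5 - 2)*(-2 + (-5 - 2))) = 20*(2*(-7)*(-2 - 7)) = 20*(2*(-7)*(-9)) = 20*126 = 2520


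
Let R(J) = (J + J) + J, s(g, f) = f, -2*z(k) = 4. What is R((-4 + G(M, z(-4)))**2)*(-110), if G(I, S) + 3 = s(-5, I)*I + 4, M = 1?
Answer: -1320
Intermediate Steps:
z(k) = -2 (z(k) = -1/2*4 = -2)
G(I, S) = 1 + I**2 (G(I, S) = -3 + (I*I + 4) = -3 + (I**2 + 4) = -3 + (4 + I**2) = 1 + I**2)
R(J) = 3*J (R(J) = 2*J + J = 3*J)
R((-4 + G(M, z(-4)))**2)*(-110) = (3*(-4 + (1 + 1**2))**2)*(-110) = (3*(-4 + (1 + 1))**2)*(-110) = (3*(-4 + 2)**2)*(-110) = (3*(-2)**2)*(-110) = (3*4)*(-110) = 12*(-110) = -1320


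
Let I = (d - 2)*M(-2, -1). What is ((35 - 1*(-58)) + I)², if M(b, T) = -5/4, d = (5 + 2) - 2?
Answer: 127449/16 ≈ 7965.6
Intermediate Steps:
d = 5 (d = 7 - 2 = 5)
M(b, T) = -5/4 (M(b, T) = -5*¼ = -5/4)
I = -15/4 (I = (5 - 2)*(-5/4) = 3*(-5/4) = -15/4 ≈ -3.7500)
((35 - 1*(-58)) + I)² = ((35 - 1*(-58)) - 15/4)² = ((35 + 58) - 15/4)² = (93 - 15/4)² = (357/4)² = 127449/16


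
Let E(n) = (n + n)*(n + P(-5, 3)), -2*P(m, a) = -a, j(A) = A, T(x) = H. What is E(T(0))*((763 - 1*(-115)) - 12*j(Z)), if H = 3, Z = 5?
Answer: 22086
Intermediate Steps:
T(x) = 3
P(m, a) = a/2 (P(m, a) = -(-1)*a/2 = a/2)
E(n) = 2*n*(3/2 + n) (E(n) = (n + n)*(n + (½)*3) = (2*n)*(n + 3/2) = (2*n)*(3/2 + n) = 2*n*(3/2 + n))
E(T(0))*((763 - 1*(-115)) - 12*j(Z)) = (3*(3 + 2*3))*((763 - 1*(-115)) - 12*5) = (3*(3 + 6))*((763 + 115) - 60) = (3*9)*(878 - 60) = 27*818 = 22086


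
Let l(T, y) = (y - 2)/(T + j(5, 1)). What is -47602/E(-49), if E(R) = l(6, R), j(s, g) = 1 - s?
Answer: 95204/51 ≈ 1866.7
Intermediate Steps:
l(T, y) = (-2 + y)/(-4 + T) (l(T, y) = (y - 2)/(T + (1 - 1*5)) = (-2 + y)/(T + (1 - 5)) = (-2 + y)/(T - 4) = (-2 + y)/(-4 + T))
E(R) = -1 + R/2 (E(R) = (-2 + R)/(-4 + 6) = (-2 + R)/2 = -1 + R/2)
-47602/E(-49) = -47602/(-1 + (½)*(-49)) = -47602/(-1 - 49/2) = -47602/(-51/2) = -47602*(-2/51) = 95204/51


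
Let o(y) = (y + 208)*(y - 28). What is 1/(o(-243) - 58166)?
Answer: -1/48681 ≈ -2.0542e-5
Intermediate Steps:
o(y) = (-28 + y)*(208 + y) (o(y) = (208 + y)*(-28 + y) = (-28 + y)*(208 + y))
1/(o(-243) - 58166) = 1/((-5824 + (-243)² + 180*(-243)) - 58166) = 1/((-5824 + 59049 - 43740) - 58166) = 1/(9485 - 58166) = 1/(-48681) = -1/48681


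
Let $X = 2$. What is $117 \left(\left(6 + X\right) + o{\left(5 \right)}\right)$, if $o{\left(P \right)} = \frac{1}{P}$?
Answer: $\frac{4797}{5} \approx 959.4$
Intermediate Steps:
$117 \left(\left(6 + X\right) + o{\left(5 \right)}\right) = 117 \left(\left(6 + 2\right) + \frac{1}{5}\right) = 117 \left(8 + \frac{1}{5}\right) = 117 \cdot \frac{41}{5} = \frac{4797}{5}$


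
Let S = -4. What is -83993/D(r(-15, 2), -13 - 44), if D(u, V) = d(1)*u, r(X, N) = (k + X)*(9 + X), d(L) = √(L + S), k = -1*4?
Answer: 83993*I*√3/342 ≈ 425.38*I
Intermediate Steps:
k = -4
d(L) = √(-4 + L) (d(L) = √(L - 4) = √(-4 + L))
r(X, N) = (-4 + X)*(9 + X)
D(u, V) = I*u*√3 (D(u, V) = √(-4 + 1)*u = √(-3)*u = (I*√3)*u = I*u*√3)
-83993/D(r(-15, 2), -13 - 44) = -83993*(-I*√3/(3*(-36 + (-15)² + 5*(-15)))) = -83993*(-I*√3/(3*(-36 + 225 - 75))) = -83993*(-I*√3/342) = -(-83993)*I*√3/342 = 83993*I*√3/342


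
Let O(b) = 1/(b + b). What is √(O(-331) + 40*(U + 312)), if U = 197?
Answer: 9*√110156138/662 ≈ 142.69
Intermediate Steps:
O(b) = 1/(2*b)
√(O(-331) + 40*(U + 312)) = √((½)/(-331) + 40*(197 + 312)) = √((½)*(-1/331) + 40*509) = √(-1/662 + 20360) = √(13478319/662) = 9*√110156138/662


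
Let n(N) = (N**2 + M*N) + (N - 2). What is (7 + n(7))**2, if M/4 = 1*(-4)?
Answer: 2601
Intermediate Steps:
M = -16 (M = 4*(1*(-4)) = 4*(-4) = -16)
n(N) = -2 + N**2 - 15*N (n(N) = (N**2 - 16*N) + (N - 2) = (N**2 - 16*N) + (-2 + N) = -2 + N**2 - 15*N)
(7 + n(7))**2 = (7 + (-2 + 7**2 - 15*7))**2 = (7 + (-2 + 49 - 105))**2 = (7 - 58)**2 = (-51)**2 = 2601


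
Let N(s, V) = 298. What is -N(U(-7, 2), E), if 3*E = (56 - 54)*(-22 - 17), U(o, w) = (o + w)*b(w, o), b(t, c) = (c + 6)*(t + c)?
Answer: -298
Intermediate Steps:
b(t, c) = (6 + c)*(c + t)
U(o, w) = (o + w)*(o² + 6*o + 6*w + o*w)
E = -26 (E = ((56 - 54)*(-22 - 17))/3 = (2*(-39))/3 = (⅓)*(-78) = -26)
-N(U(-7, 2), E) = -1*298 = -298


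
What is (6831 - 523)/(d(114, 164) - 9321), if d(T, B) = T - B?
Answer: -6308/9371 ≈ -0.67314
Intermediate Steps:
(6831 - 523)/(d(114, 164) - 9321) = (6831 - 523)/((114 - 1*164) - 9321) = 6308/((114 - 164) - 9321) = 6308/(-50 - 9321) = 6308/(-9371) = 6308*(-1/9371) = -6308/9371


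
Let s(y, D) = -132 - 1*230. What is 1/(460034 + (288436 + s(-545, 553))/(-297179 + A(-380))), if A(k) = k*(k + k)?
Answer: 8379/3854336812 ≈ 2.1739e-6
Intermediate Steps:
A(k) = 2*k² (A(k) = k*(2*k) = 2*k²)
s(y, D) = -362 (s(y, D) = -132 - 230 = -362)
1/(460034 + (288436 + s(-545, 553))/(-297179 + A(-380))) = 1/(460034 + (288436 - 362)/(-297179 + 2*(-380)²)) = 1/(460034 + 288074/(-297179 + 2*144400)) = 1/(460034 + 288074/(-297179 + 288800)) = 1/(460034 + 288074/(-8379)) = 1/(460034 + 288074*(-1/8379)) = 1/(460034 - 288074/8379) = 1/(3854336812/8379) = 8379/3854336812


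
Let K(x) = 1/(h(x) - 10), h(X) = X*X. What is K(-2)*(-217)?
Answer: 217/6 ≈ 36.167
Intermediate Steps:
h(X) = X**2
K(x) = 1/(-10 + x**2) (K(x) = 1/(x**2 - 10) = 1/(-10 + x**2))
K(-2)*(-217) = -217/(-10 + (-2)**2) = -217/(-10 + 4) = -217/(-6) = -1/6*(-217) = 217/6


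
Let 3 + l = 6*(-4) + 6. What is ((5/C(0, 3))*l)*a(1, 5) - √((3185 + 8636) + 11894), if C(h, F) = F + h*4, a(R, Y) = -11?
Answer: 385 - 3*√2635 ≈ 231.00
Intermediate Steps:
C(h, F) = F + 4*h
l = -21 (l = -3 + (6*(-4) + 6) = -3 + (-24 + 6) = -3 - 18 = -21)
((5/C(0, 3))*l)*a(1, 5) - √((3185 + 8636) + 11894) = ((5/(3 + 4*0))*(-21))*(-11) - √((3185 + 8636) + 11894) = ((5/(3 + 0))*(-21))*(-11) - √(11821 + 11894) = ((5/3)*(-21))*(-11) - √23715 = ((5*(⅓))*(-21))*(-11) - 3*√2635 = ((5/3)*(-21))*(-11) - 3*√2635 = -35*(-11) - 3*√2635 = 385 - 3*√2635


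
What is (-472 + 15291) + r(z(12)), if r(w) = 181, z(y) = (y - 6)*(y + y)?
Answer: 15000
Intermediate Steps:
z(y) = 2*y*(-6 + y) (z(y) = (-6 + y)*(2*y) = 2*y*(-6 + y))
(-472 + 15291) + r(z(12)) = (-472 + 15291) + 181 = 14819 + 181 = 15000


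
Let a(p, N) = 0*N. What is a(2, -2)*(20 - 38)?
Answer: 0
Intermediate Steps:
a(p, N) = 0
a(2, -2)*(20 - 38) = 0*(20 - 38) = 0*(-18) = 0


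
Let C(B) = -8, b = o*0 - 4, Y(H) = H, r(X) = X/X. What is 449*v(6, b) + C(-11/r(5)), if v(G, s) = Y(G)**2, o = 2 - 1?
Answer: 16156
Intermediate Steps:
r(X) = 1
o = 1
b = -4 (b = 1*0 - 4 = 0 - 4 = -4)
v(G, s) = G**2
449*v(6, b) + C(-11/r(5)) = 449*6**2 - 8 = 449*36 - 8 = 16164 - 8 = 16156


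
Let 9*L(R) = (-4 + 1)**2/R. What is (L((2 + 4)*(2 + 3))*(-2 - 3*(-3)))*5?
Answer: 7/6 ≈ 1.1667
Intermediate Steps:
L(R) = 1/R (L(R) = ((-4 + 1)**2/R)/9 = ((-3)**2/R)/9 = (9/R)/9 = 1/R)
(L((2 + 4)*(2 + 3))*(-2 - 3*(-3)))*5 = ((-2 - 3*(-3))/(((2 + 4)*(2 + 3))))*5 = ((-2 + 9)/((6*5)))*5 = (7/30)*5 = 7/6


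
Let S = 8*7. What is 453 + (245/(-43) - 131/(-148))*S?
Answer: 291945/1591 ≈ 183.50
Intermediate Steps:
S = 56
453 + (245/(-43) - 131/(-148))*S = 453 + (245/(-43) - 131/(-148))*56 = 453 + (245*(-1/43) - 131*(-1/148))*56 = 453 + (-245/43 + 131/148)*56 = 453 - 30627/6364*56 = 453 - 428778/1591 = 291945/1591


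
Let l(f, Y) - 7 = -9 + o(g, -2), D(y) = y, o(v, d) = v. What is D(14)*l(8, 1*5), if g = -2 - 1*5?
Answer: -126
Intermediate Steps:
g = -7 (g = -2 - 5 = -7)
l(f, Y) = -9 (l(f, Y) = 7 + (-9 - 7) = 7 - 16 = -9)
D(14)*l(8, 1*5) = 14*(-9) = -126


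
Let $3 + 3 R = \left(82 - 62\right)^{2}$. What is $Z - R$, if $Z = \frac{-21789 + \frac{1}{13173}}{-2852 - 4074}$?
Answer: $- \frac{5893281853}{45618099} \approx -129.19$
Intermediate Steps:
$Z = \frac{143513248}{45618099}$ ($Z = \frac{-21789 + \frac{1}{13173}}{-6926} = \left(- \frac{287026496}{13173}\right) \left(- \frac{1}{6926}\right) = \frac{143513248}{45618099} \approx 3.146$)
$R = \frac{397}{3}$ ($R = -1 + \frac{\left(82 - 62\right)^{2}}{3} = -1 + \frac{20^{2}}{3} = -1 + \frac{1}{3} \cdot 400 = -1 + \frac{400}{3} = \frac{397}{3} \approx 132.33$)
$Z - R = \frac{143513248}{45618099} - \frac{397}{3} = - \frac{5893281853}{45618099}$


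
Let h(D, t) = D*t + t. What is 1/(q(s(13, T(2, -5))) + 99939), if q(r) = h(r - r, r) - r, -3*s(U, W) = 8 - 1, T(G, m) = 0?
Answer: 1/99939 ≈ 1.0006e-5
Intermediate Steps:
h(D, t) = t + D*t
s(U, W) = -7/3 (s(U, W) = -(8 - 1)/3 = -⅓*7 = -7/3)
q(r) = 0 (q(r) = r*(1 + (r - r)) - r = r*(1 + 0) - r = r*1 - r = r - r = 0)
1/(q(s(13, T(2, -5))) + 99939) = 1/(0 + 99939) = 1/99939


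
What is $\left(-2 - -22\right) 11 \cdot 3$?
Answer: $660$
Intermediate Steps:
$\left(-2 - -22\right) 11 \cdot 3 = \left(-2 + 22\right) 11 \cdot 3 = 20 \cdot 11 \cdot 3 = 220 \cdot 3 = 660$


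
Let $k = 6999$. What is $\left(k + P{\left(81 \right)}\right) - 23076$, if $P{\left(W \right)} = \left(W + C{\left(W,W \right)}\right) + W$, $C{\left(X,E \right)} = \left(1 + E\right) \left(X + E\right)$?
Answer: $-2631$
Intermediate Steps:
$C{\left(X,E \right)} = \left(1 + E\right) \left(E + X\right)$
$P{\left(W \right)} = 2 W^{2} + 4 W$ ($P{\left(W \right)} = \left(W + \left(W + W + W^{2} + W W\right)\right) + W = \left(W + \left(W + W + W^{2} + W^{2}\right)\right) + W = \left(W + \left(2 W + 2 W^{2}\right)\right) + W = \left(2 W^{2} + 3 W\right) + W = 2 W^{2} + 4 W$)
$\left(k + P{\left(81 \right)}\right) - 23076 = \left(6999 + 2 \cdot 81 \left(2 + 81\right)\right) - 23076 = \left(6999 + 2 \cdot 81 \cdot 83\right) - 23076 = \left(6999 + 13446\right) - 23076 = 20445 - 23076 = -2631$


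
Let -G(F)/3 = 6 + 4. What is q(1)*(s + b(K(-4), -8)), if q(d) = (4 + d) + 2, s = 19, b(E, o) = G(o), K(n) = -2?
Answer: -77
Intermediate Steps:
G(F) = -30 (G(F) = -3*(6 + 4) = -3*10 = -30)
b(E, o) = -30
q(d) = 6 + d
q(1)*(s + b(K(-4), -8)) = (6 + 1)*(19 - 30) = 7*(-11) = -77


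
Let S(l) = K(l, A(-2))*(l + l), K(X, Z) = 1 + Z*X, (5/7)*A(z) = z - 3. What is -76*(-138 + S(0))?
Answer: 10488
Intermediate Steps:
A(z) = -21/5 + 7*z/5 (A(z) = 7*(z - 3)/5 = 7*(-3 + z)/5 = -21/5 + 7*z/5)
K(X, Z) = 1 + X*Z
S(l) = 2*l*(1 - 7*l) (S(l) = (1 + l*(-21/5 + (7/5)*(-2)))*(l + l) = (1 + l*(-21/5 - 14/5))*(2*l) = (1 + l*(-7))*(2*l) = (1 - 7*l)*(2*l) = 2*l*(1 - 7*l))
-76*(-138 + S(0)) = -76*(-138 + 2*0*(1 - 7*0)) = -76*(-138 + 2*0*(1 + 0)) = -76*(-138 + 2*0*1) = -76*(-138 + 0) = -76*(-138) = 10488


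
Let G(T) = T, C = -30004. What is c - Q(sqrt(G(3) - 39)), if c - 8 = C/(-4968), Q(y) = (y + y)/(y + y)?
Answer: 16195/1242 ≈ 13.039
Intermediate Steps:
Q(y) = 1 (Q(y) = (2*y)/((2*y)) = (2*y)*(1/(2*y)) = 1)
c = 17437/1242 (c = 8 - 30004/(-4968) = 8 - 30004*(-1/4968) = 8 + 7501/1242 = 17437/1242 ≈ 14.039)
c - Q(sqrt(G(3) - 39)) = 17437/1242 - 1*1 = 17437/1242 - 1 = 16195/1242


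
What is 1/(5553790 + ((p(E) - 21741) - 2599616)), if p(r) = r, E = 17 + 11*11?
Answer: 1/2932571 ≈ 3.4100e-7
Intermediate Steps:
E = 138 (E = 17 + 121 = 138)
1/(5553790 + ((p(E) - 21741) - 2599616)) = 1/(5553790 + ((138 - 21741) - 2599616)) = 1/(5553790 + (-21603 - 2599616)) = 1/(5553790 - 2621219) = 1/2932571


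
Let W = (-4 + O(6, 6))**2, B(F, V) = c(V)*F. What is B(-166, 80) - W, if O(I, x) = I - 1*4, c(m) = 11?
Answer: -1830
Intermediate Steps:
B(F, V) = 11*F
O(I, x) = -4 + I (O(I, x) = I - 4 = -4 + I)
W = 4 (W = (-4 + (-4 + 6))**2 = (-4 + 2)**2 = (-2)**2 = 4)
B(-166, 80) - W = 11*(-166) - 1*4 = -1826 - 4 = -1830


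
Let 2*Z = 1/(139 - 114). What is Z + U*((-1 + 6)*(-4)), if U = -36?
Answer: 36001/50 ≈ 720.02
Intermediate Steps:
Z = 1/50 (Z = 1/(2*(139 - 114)) = (½)/25 = (½)*(1/25) = 1/50 ≈ 0.020000)
Z + U*((-1 + 6)*(-4)) = 1/50 - 36*(-1 + 6)*(-4) = 1/50 - 180*(-4) = 1/50 - 36*(-20) = 1/50 + 720 = 36001/50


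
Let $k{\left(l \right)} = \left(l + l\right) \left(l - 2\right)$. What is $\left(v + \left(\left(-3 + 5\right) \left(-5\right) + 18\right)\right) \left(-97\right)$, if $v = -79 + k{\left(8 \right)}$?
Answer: $-2425$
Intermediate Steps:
$k{\left(l \right)} = 2 l \left(-2 + l\right)$
$v = 17$ ($v = -79 + 2 \cdot 8 \left(-2 + 8\right) = -79 + 2 \cdot 8 \cdot 6 = -79 + 96 = 17$)
$\left(v + \left(\left(-3 + 5\right) \left(-5\right) + 18\right)\right) \left(-97\right) = \left(17 + \left(\left(-3 + 5\right) \left(-5\right) + 18\right)\right) \left(-97\right) = \left(17 + \left(2 \left(-5\right) + 18\right)\right) \left(-97\right) = \left(17 + \left(-10 + 18\right)\right) \left(-97\right) = \left(17 + 8\right) \left(-97\right) = 25 \left(-97\right) = -2425$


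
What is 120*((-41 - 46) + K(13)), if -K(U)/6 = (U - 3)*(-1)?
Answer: -3240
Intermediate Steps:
K(U) = -18 + 6*U (K(U) = -6*(U - 3)*(-1) = -6*(-3 + U)*(-1) = -6*(3 - U) = -18 + 6*U)
120*((-41 - 46) + K(13)) = 120*((-41 - 46) + (-18 + 6*13)) = 120*(-87 + (-18 + 78)) = 120*(-87 + 60) = 120*(-27) = -3240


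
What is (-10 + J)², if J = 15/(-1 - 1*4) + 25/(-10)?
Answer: 961/4 ≈ 240.25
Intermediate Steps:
J = -11/2 (J = 15/(-1 - 4) + 25*(-⅒) = 15/(-5) - 5/2 = 15*(-⅕) - 5/2 = -3 - 5/2 = -11/2 ≈ -5.5000)
(-10 + J)² = (-10 - 11/2)² = (-31/2)² = 961/4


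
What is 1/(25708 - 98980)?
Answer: -1/73272 ≈ -1.3648e-5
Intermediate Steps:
1/(25708 - 98980) = 1/(-73272) = -1/73272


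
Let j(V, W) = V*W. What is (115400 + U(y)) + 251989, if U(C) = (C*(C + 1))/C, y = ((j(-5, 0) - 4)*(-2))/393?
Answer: 144384278/393 ≈ 3.6739e+5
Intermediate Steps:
y = 8/393 (y = ((-5*0 - 4)*(-2))/393 = ((0 - 4)*(-2))*(1/393) = -4*(-2)*(1/393) = 8*(1/393) = 8/393 ≈ 0.020356)
U(C) = 1 + C (U(C) = (C*(1 + C))/C = 1 + C)
(115400 + U(y)) + 251989 = (115400 + (1 + 8/393)) + 251989 = (115400 + 401/393) + 251989 = 45352601/393 + 251989 = 144384278/393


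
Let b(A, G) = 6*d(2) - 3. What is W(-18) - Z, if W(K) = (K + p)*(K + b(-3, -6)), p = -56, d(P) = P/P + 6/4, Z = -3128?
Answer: 3572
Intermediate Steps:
d(P) = 5/2 (d(P) = 1 + 6*(1/4) = 1 + 3/2 = 5/2)
b(A, G) = 12 (b(A, G) = 6*(5/2) - 3 = 15 - 3 = 12)
W(K) = (-56 + K)*(12 + K) (W(K) = (K - 56)*(K + 12) = (-56 + K)*(12 + K))
W(-18) - Z = (-672 + (-18)**2 - 44*(-18)) - 1*(-3128) = (-672 + 324 + 792) + 3128 = 444 + 3128 = 3572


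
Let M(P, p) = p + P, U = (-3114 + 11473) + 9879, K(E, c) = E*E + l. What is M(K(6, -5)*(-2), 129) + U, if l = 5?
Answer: 18285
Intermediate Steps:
K(E, c) = 5 + E² (K(E, c) = E*E + 5 = E² + 5 = 5 + E²)
U = 18238 (U = 8359 + 9879 = 18238)
M(P, p) = P + p
M(K(6, -5)*(-2), 129) + U = ((5 + 6²)*(-2) + 129) + 18238 = ((5 + 36)*(-2) + 129) + 18238 = (41*(-2) + 129) + 18238 = (-82 + 129) + 18238 = 47 + 18238 = 18285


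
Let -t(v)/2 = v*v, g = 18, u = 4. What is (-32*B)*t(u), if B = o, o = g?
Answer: 18432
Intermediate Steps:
t(v) = -2*v² (t(v) = -2*v*v = -2*v²)
o = 18
B = 18
(-32*B)*t(u) = (-32*18)*(-2*4²) = -(-1152)*16 = -576*(-32) = 18432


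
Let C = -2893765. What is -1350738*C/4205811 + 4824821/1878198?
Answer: 2447122425710903897/2633115269526 ≈ 9.2936e+5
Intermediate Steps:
-1350738*C/4205811 + 4824821/1878198 = -1350738/(4205811/(-2893765)) + 4824821/1878198 = -1350738/(4205811*(-1/2893765)) + 4824821*(1/1878198) = -1350738/(-4205811/2893765) + 4824821/1878198 = -1350738*(-2893765/4205811) + 4824821/1878198 = 1302906116190/1401937 + 4824821/1878198 = 2447122425710903897/2633115269526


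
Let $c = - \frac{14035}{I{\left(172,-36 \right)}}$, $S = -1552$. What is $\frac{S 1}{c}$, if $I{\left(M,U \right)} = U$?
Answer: $- \frac{55872}{14035} \approx -3.9809$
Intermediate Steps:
$c = \frac{14035}{36}$ ($c = - \frac{14035}{-36} = \left(-14035\right) \left(- \frac{1}{36}\right) = \frac{14035}{36} \approx 389.86$)
$\frac{S 1}{c} = \frac{\left(-1552\right) 1}{\frac{14035}{36}} = \left(-1552\right) \frac{36}{14035} = - \frac{55872}{14035}$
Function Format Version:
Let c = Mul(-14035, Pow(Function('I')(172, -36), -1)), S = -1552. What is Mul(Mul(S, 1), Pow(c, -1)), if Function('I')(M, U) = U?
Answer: Rational(-55872, 14035) ≈ -3.9809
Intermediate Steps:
c = Rational(14035, 36) (c = Mul(-14035, Pow(-36, -1)) = Mul(-14035, Rational(-1, 36)) = Rational(14035, 36) ≈ 389.86)
Mul(Mul(S, 1), Pow(c, -1)) = Mul(Mul(-1552, 1), Pow(Rational(14035, 36), -1)) = Mul(-1552, Rational(36, 14035)) = Rational(-55872, 14035)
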